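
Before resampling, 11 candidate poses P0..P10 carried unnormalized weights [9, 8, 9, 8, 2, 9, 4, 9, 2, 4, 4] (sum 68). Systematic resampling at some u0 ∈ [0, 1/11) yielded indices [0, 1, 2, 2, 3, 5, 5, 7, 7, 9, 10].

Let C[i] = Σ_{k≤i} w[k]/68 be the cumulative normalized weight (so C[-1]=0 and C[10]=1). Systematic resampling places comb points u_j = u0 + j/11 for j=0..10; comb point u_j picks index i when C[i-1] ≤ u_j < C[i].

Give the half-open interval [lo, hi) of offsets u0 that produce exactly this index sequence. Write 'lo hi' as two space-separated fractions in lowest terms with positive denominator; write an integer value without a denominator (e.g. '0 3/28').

C = [9/68, 1/4, 13/34, 1/2, 9/17, 45/68, 49/68, 29/34, 15/17, 16/17, 1]
j=0 picked index 0: u0 ∈ [0, 9/68)
j=1 picked index 1: u0 ∈ [31/748, 7/44)
j=2 picked index 2: u0 ∈ [3/44, 75/374)
j=3 picked index 2: u0 ∈ [-1/44, 41/374)
j=4 picked index 3: u0 ∈ [7/374, 3/22)
j=5 picked index 5: u0 ∈ [14/187, 155/748)
j=6 picked index 5: u0 ∈ [-3/187, 87/748)
j=7 picked index 7: u0 ∈ [63/748, 81/374)
j=8 picked index 7: u0 ∈ [-5/748, 47/374)
j=9 picked index 9: u0 ∈ [12/187, 23/187)
j=10 picked index 10: u0 ∈ [6/187, 1/11)
intersection: [63/748, 1/11)

63/748 1/11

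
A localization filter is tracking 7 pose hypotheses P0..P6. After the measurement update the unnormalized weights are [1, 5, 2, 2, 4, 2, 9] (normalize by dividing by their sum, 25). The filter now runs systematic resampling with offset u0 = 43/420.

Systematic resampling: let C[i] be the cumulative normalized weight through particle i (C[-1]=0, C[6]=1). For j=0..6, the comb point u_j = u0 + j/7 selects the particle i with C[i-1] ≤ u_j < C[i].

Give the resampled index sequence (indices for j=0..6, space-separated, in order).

C = [1/25, 6/25, 8/25, 2/5, 14/25, 16/25, 1]
j=0: u_0=43/420 ∈ [1/25, 6/25) → index 1
j=1: u_1=103/420 ∈ [6/25, 8/25) → index 2
j=2: u_2=163/420 ∈ [8/25, 2/5) → index 3
j=3: u_3=223/420 ∈ [2/5, 14/25) → index 4
j=4: u_4=283/420 ∈ [16/25, 1) → index 6
j=5: u_5=49/60 ∈ [16/25, 1) → index 6
j=6: u_6=403/420 ∈ [16/25, 1) → index 6

1 2 3 4 6 6 6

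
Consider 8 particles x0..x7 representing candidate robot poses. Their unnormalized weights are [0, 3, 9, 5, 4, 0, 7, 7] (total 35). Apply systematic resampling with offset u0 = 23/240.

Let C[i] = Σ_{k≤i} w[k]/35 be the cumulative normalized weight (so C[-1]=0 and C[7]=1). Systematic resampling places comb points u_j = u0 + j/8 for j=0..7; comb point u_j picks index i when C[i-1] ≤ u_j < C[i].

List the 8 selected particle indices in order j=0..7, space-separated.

C = [0, 3/35, 12/35, 17/35, 3/5, 3/5, 4/5, 1]
j=0: u_0=23/240 ∈ [3/35, 12/35) → index 2
j=1: u_1=53/240 ∈ [3/35, 12/35) → index 2
j=2: u_2=83/240 ∈ [12/35, 17/35) → index 3
j=3: u_3=113/240 ∈ [12/35, 17/35) → index 3
j=4: u_4=143/240 ∈ [17/35, 3/5) → index 4
j=5: u_5=173/240 ∈ [3/5, 4/5) → index 6
j=6: u_6=203/240 ∈ [4/5, 1) → index 7
j=7: u_7=233/240 ∈ [4/5, 1) → index 7

2 2 3 3 4 6 7 7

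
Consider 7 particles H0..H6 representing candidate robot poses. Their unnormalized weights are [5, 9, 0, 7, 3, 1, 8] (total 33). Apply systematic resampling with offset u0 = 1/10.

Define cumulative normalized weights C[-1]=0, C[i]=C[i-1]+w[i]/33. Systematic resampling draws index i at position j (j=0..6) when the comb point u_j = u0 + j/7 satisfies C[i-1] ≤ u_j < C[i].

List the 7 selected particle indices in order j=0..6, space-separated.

C = [5/33, 14/33, 14/33, 7/11, 8/11, 25/33, 1]
j=0: u_0=1/10 ∈ [0, 5/33) → index 0
j=1: u_1=17/70 ∈ [5/33, 14/33) → index 1
j=2: u_2=27/70 ∈ [5/33, 14/33) → index 1
j=3: u_3=37/70 ∈ [14/33, 7/11) → index 3
j=4: u_4=47/70 ∈ [7/11, 8/11) → index 4
j=5: u_5=57/70 ∈ [25/33, 1) → index 6
j=6: u_6=67/70 ∈ [25/33, 1) → index 6

0 1 1 3 4 6 6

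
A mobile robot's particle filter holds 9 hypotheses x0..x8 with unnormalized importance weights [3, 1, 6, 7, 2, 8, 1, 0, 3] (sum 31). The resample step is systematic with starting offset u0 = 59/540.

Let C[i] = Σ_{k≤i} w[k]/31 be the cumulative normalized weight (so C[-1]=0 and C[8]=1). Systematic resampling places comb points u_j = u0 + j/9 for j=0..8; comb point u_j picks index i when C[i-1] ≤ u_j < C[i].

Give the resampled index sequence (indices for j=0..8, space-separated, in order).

C = [3/31, 4/31, 10/31, 17/31, 19/31, 27/31, 28/31, 28/31, 1]
j=0: u_0=59/540 ∈ [3/31, 4/31) → index 1
j=1: u_1=119/540 ∈ [4/31, 10/31) → index 2
j=2: u_2=179/540 ∈ [10/31, 17/31) → index 3
j=3: u_3=239/540 ∈ [10/31, 17/31) → index 3
j=4: u_4=299/540 ∈ [17/31, 19/31) → index 4
j=5: u_5=359/540 ∈ [19/31, 27/31) → index 5
j=6: u_6=419/540 ∈ [19/31, 27/31) → index 5
j=7: u_7=479/540 ∈ [27/31, 28/31) → index 6
j=8: u_8=539/540 ∈ [28/31, 1) → index 8

1 2 3 3 4 5 5 6 8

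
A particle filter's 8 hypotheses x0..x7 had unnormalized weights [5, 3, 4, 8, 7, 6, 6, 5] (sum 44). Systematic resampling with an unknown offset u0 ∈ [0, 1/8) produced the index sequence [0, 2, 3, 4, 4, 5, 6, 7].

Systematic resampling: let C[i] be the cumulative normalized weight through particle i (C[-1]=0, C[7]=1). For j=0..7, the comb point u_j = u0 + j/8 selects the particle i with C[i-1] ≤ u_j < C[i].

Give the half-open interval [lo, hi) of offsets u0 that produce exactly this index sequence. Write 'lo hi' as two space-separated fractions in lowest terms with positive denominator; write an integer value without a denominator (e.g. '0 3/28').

C = [5/44, 2/11, 3/11, 5/11, 27/44, 3/4, 39/44, 1]
j=0 picked index 0: u0 ∈ [0, 5/44)
j=1 picked index 2: u0 ∈ [5/88, 13/88)
j=2 picked index 3: u0 ∈ [1/44, 9/44)
j=3 picked index 4: u0 ∈ [7/88, 21/88)
j=4 picked index 4: u0 ∈ [-1/22, 5/44)
j=5 picked index 5: u0 ∈ [-1/88, 1/8)
j=6 picked index 6: u0 ∈ [0, 3/22)
j=7 picked index 7: u0 ∈ [1/88, 1/8)
intersection: [7/88, 5/44)

7/88 5/44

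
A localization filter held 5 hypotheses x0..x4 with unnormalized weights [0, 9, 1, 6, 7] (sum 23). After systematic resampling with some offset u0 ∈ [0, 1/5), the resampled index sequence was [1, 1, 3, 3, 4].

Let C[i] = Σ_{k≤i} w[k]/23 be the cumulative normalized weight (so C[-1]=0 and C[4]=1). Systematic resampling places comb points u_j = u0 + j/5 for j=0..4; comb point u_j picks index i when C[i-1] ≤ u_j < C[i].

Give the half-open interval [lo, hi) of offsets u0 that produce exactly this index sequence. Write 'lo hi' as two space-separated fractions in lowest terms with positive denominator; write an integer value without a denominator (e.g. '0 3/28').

C = [0, 9/23, 10/23, 16/23, 1]
j=0 picked index 1: u0 ∈ [0, 9/23)
j=1 picked index 1: u0 ∈ [-1/5, 22/115)
j=2 picked index 3: u0 ∈ [4/115, 34/115)
j=3 picked index 3: u0 ∈ [-19/115, 11/115)
j=4 picked index 4: u0 ∈ [-12/115, 1/5)
intersection: [4/115, 11/115)

4/115 11/115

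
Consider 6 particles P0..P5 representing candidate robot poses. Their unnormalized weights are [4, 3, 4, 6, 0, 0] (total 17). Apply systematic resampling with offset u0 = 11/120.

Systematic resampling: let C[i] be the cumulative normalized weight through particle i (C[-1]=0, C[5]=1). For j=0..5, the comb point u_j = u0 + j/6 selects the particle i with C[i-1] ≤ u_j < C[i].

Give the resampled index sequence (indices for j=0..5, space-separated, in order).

0 1 2 2 3 3

C = [4/17, 7/17, 11/17, 1, 1, 1]
j=0: u_0=11/120 ∈ [0, 4/17) → index 0
j=1: u_1=31/120 ∈ [4/17, 7/17) → index 1
j=2: u_2=17/40 ∈ [7/17, 11/17) → index 2
j=3: u_3=71/120 ∈ [7/17, 11/17) → index 2
j=4: u_4=91/120 ∈ [11/17, 1) → index 3
j=5: u_5=37/40 ∈ [11/17, 1) → index 3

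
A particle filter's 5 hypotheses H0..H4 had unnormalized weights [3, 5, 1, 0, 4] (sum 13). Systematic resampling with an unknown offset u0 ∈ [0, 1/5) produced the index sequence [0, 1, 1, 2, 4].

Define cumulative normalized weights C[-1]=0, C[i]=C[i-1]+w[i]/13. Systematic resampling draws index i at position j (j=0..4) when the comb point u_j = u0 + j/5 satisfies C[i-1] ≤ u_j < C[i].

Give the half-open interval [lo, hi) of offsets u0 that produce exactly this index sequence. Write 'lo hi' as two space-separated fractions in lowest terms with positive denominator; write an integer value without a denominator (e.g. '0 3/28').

C = [3/13, 8/13, 9/13, 9/13, 1]
j=0 picked index 0: u0 ∈ [0, 3/13)
j=1 picked index 1: u0 ∈ [2/65, 27/65)
j=2 picked index 1: u0 ∈ [-11/65, 14/65)
j=3 picked index 2: u0 ∈ [1/65, 6/65)
j=4 picked index 4: u0 ∈ [-7/65, 1/5)
intersection: [2/65, 6/65)

2/65 6/65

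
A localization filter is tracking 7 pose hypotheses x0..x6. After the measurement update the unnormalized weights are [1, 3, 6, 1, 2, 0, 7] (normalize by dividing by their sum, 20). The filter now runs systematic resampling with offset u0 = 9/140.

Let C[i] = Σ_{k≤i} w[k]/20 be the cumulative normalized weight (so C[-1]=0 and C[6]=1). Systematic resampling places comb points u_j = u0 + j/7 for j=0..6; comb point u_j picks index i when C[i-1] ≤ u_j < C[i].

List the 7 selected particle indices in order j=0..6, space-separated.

C = [1/20, 1/5, 1/2, 11/20, 13/20, 13/20, 1]
j=0: u_0=9/140 ∈ [1/20, 1/5) → index 1
j=1: u_1=29/140 ∈ [1/5, 1/2) → index 2
j=2: u_2=7/20 ∈ [1/5, 1/2) → index 2
j=3: u_3=69/140 ∈ [1/5, 1/2) → index 2
j=4: u_4=89/140 ∈ [11/20, 13/20) → index 4
j=5: u_5=109/140 ∈ [13/20, 1) → index 6
j=6: u_6=129/140 ∈ [13/20, 1) → index 6

1 2 2 2 4 6 6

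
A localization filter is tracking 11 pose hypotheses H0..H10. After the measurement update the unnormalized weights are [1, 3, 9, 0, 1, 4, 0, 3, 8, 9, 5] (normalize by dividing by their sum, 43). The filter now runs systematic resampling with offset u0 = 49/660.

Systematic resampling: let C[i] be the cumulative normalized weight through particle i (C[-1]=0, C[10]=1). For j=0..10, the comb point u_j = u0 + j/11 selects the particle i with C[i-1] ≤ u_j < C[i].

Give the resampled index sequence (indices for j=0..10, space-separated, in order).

1 2 2 5 7 8 8 9 9 10 10

C = [1/43, 4/43, 13/43, 13/43, 14/43, 18/43, 18/43, 21/43, 29/43, 38/43, 1]
j=0: u_0=49/660 ∈ [1/43, 4/43) → index 1
j=1: u_1=109/660 ∈ [4/43, 13/43) → index 2
j=2: u_2=169/660 ∈ [4/43, 13/43) → index 2
j=3: u_3=229/660 ∈ [14/43, 18/43) → index 5
j=4: u_4=289/660 ∈ [18/43, 21/43) → index 7
j=5: u_5=349/660 ∈ [21/43, 29/43) → index 8
j=6: u_6=409/660 ∈ [21/43, 29/43) → index 8
j=7: u_7=469/660 ∈ [29/43, 38/43) → index 9
j=8: u_8=529/660 ∈ [29/43, 38/43) → index 9
j=9: u_9=589/660 ∈ [38/43, 1) → index 10
j=10: u_10=59/60 ∈ [38/43, 1) → index 10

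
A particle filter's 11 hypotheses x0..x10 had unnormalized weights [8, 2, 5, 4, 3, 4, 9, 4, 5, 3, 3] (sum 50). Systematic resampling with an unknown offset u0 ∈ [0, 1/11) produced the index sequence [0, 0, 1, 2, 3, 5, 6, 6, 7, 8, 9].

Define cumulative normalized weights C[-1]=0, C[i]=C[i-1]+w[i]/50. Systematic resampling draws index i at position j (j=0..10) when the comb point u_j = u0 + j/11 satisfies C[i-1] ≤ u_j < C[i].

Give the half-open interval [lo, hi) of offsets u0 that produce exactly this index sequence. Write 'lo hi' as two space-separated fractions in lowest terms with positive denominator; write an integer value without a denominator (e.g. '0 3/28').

0 9/550

C = [4/25, 1/5, 3/10, 19/50, 11/25, 13/25, 7/10, 39/50, 22/25, 47/50, 1]
j=0 picked index 0: u0 ∈ [0, 4/25)
j=1 picked index 0: u0 ∈ [-1/11, 19/275)
j=2 picked index 1: u0 ∈ [-6/275, 1/55)
j=3 picked index 2: u0 ∈ [-4/55, 3/110)
j=4 picked index 3: u0 ∈ [-7/110, 9/550)
j=5 picked index 5: u0 ∈ [-4/275, 18/275)
j=6 picked index 6: u0 ∈ [-7/275, 17/110)
j=7 picked index 6: u0 ∈ [-32/275, 7/110)
j=8 picked index 7: u0 ∈ [-3/110, 29/550)
j=9 picked index 8: u0 ∈ [-21/550, 17/275)
j=10 picked index 9: u0 ∈ [-8/275, 17/550)
intersection: [0, 9/550)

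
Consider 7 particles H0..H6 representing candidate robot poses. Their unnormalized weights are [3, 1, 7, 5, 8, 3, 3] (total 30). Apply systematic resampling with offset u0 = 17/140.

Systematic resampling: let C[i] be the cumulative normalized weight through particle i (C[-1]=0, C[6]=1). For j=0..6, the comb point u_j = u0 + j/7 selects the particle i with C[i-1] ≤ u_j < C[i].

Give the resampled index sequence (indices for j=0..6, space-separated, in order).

C = [1/10, 2/15, 11/30, 8/15, 4/5, 9/10, 1]
j=0: u_0=17/140 ∈ [1/10, 2/15) → index 1
j=1: u_1=37/140 ∈ [2/15, 11/30) → index 2
j=2: u_2=57/140 ∈ [11/30, 8/15) → index 3
j=3: u_3=11/20 ∈ [8/15, 4/5) → index 4
j=4: u_4=97/140 ∈ [8/15, 4/5) → index 4
j=5: u_5=117/140 ∈ [4/5, 9/10) → index 5
j=6: u_6=137/140 ∈ [9/10, 1) → index 6

1 2 3 4 4 5 6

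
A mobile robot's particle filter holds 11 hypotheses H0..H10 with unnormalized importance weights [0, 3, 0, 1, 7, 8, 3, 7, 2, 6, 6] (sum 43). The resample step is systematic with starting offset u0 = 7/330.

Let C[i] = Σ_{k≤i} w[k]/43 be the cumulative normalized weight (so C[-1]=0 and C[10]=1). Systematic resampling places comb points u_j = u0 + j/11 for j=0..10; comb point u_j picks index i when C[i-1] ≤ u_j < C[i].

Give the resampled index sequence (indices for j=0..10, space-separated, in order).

1 4 4 5 5 6 7 7 9 9 10

C = [0, 3/43, 3/43, 4/43, 11/43, 19/43, 22/43, 29/43, 31/43, 37/43, 1]
j=0: u_0=7/330 ∈ [0, 3/43) → index 1
j=1: u_1=37/330 ∈ [4/43, 11/43) → index 4
j=2: u_2=67/330 ∈ [4/43, 11/43) → index 4
j=3: u_3=97/330 ∈ [11/43, 19/43) → index 5
j=4: u_4=127/330 ∈ [11/43, 19/43) → index 5
j=5: u_5=157/330 ∈ [19/43, 22/43) → index 6
j=6: u_6=17/30 ∈ [22/43, 29/43) → index 7
j=7: u_7=217/330 ∈ [22/43, 29/43) → index 7
j=8: u_8=247/330 ∈ [31/43, 37/43) → index 9
j=9: u_9=277/330 ∈ [31/43, 37/43) → index 9
j=10: u_10=307/330 ∈ [37/43, 1) → index 10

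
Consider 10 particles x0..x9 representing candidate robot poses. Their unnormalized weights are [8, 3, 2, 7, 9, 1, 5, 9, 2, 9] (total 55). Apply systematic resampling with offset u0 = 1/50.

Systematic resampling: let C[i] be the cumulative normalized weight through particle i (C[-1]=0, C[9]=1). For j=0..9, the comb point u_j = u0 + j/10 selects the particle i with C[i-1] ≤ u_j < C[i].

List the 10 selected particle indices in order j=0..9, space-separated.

C = [8/55, 1/5, 13/55, 4/11, 29/55, 6/11, 7/11, 4/5, 46/55, 1]
j=0: u_0=1/50 ∈ [0, 8/55) → index 0
j=1: u_1=3/25 ∈ [0, 8/55) → index 0
j=2: u_2=11/50 ∈ [1/5, 13/55) → index 2
j=3: u_3=8/25 ∈ [13/55, 4/11) → index 3
j=4: u_4=21/50 ∈ [4/11, 29/55) → index 4
j=5: u_5=13/25 ∈ [4/11, 29/55) → index 4
j=6: u_6=31/50 ∈ [6/11, 7/11) → index 6
j=7: u_7=18/25 ∈ [7/11, 4/5) → index 7
j=8: u_8=41/50 ∈ [4/5, 46/55) → index 8
j=9: u_9=23/25 ∈ [46/55, 1) → index 9

0 0 2 3 4 4 6 7 8 9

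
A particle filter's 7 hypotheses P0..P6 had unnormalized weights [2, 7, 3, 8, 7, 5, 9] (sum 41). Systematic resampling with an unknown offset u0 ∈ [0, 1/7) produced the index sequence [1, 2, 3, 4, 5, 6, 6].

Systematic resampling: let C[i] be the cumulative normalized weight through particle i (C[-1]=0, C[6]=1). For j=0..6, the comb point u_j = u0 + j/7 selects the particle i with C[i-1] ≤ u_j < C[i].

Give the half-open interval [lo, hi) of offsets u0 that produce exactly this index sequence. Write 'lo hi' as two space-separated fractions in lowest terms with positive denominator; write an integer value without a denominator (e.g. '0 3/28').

25/287 1/7

C = [2/41, 9/41, 12/41, 20/41, 27/41, 32/41, 1]
j=0 picked index 1: u0 ∈ [2/41, 9/41)
j=1 picked index 2: u0 ∈ [22/287, 43/287)
j=2 picked index 3: u0 ∈ [2/287, 58/287)
j=3 picked index 4: u0 ∈ [17/287, 66/287)
j=4 picked index 5: u0 ∈ [25/287, 60/287)
j=5 picked index 6: u0 ∈ [19/287, 2/7)
j=6 picked index 6: u0 ∈ [-22/287, 1/7)
intersection: [25/287, 1/7)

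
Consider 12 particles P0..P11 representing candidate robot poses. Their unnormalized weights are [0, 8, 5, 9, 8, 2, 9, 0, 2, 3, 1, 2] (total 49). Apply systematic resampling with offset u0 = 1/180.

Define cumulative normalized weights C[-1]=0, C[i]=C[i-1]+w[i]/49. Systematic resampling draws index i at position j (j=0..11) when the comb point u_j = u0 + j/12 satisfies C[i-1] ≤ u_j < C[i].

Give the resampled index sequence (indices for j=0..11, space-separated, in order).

C = [0, 8/49, 13/49, 22/49, 30/49, 32/49, 41/49, 41/49, 43/49, 46/49, 47/49, 1]
j=0: u_0=1/180 ∈ [0, 8/49) → index 1
j=1: u_1=4/45 ∈ [0, 8/49) → index 1
j=2: u_2=31/180 ∈ [8/49, 13/49) → index 2
j=3: u_3=23/90 ∈ [8/49, 13/49) → index 2
j=4: u_4=61/180 ∈ [13/49, 22/49) → index 3
j=5: u_5=19/45 ∈ [13/49, 22/49) → index 3
j=6: u_6=91/180 ∈ [22/49, 30/49) → index 4
j=7: u_7=53/90 ∈ [22/49, 30/49) → index 4
j=8: u_8=121/180 ∈ [32/49, 41/49) → index 6
j=9: u_9=34/45 ∈ [32/49, 41/49) → index 6
j=10: u_10=151/180 ∈ [41/49, 43/49) → index 8
j=11: u_11=83/90 ∈ [43/49, 46/49) → index 9

1 1 2 2 3 3 4 4 6 6 8 9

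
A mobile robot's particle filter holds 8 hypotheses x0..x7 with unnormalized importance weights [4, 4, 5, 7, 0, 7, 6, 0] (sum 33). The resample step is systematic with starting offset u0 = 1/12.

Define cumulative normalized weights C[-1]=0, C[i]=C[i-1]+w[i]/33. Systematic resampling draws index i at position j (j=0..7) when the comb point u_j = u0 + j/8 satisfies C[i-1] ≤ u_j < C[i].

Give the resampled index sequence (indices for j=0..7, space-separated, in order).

0 1 2 3 3 5 6 6

C = [4/33, 8/33, 13/33, 20/33, 20/33, 9/11, 1, 1]
j=0: u_0=1/12 ∈ [0, 4/33) → index 0
j=1: u_1=5/24 ∈ [4/33, 8/33) → index 1
j=2: u_2=1/3 ∈ [8/33, 13/33) → index 2
j=3: u_3=11/24 ∈ [13/33, 20/33) → index 3
j=4: u_4=7/12 ∈ [13/33, 20/33) → index 3
j=5: u_5=17/24 ∈ [20/33, 9/11) → index 5
j=6: u_6=5/6 ∈ [9/11, 1) → index 6
j=7: u_7=23/24 ∈ [9/11, 1) → index 6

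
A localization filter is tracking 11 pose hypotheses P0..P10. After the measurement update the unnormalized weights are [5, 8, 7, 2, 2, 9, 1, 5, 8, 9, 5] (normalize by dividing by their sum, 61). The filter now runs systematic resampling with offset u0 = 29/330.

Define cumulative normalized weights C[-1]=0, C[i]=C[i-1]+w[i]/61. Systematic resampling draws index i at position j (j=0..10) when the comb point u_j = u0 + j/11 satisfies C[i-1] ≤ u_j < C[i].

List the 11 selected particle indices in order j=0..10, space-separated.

C = [5/61, 13/61, 20/61, 22/61, 24/61, 33/61, 34/61, 39/61, 47/61, 56/61, 1]
j=0: u_0=29/330 ∈ [5/61, 13/61) → index 1
j=1: u_1=59/330 ∈ [5/61, 13/61) → index 1
j=2: u_2=89/330 ∈ [13/61, 20/61) → index 2
j=3: u_3=119/330 ∈ [20/61, 22/61) → index 3
j=4: u_4=149/330 ∈ [24/61, 33/61) → index 5
j=5: u_5=179/330 ∈ [33/61, 34/61) → index 6
j=6: u_6=19/30 ∈ [34/61, 39/61) → index 7
j=7: u_7=239/330 ∈ [39/61, 47/61) → index 8
j=8: u_8=269/330 ∈ [47/61, 56/61) → index 9
j=9: u_9=299/330 ∈ [47/61, 56/61) → index 9
j=10: u_10=329/330 ∈ [56/61, 1) → index 10

1 1 2 3 5 6 7 8 9 9 10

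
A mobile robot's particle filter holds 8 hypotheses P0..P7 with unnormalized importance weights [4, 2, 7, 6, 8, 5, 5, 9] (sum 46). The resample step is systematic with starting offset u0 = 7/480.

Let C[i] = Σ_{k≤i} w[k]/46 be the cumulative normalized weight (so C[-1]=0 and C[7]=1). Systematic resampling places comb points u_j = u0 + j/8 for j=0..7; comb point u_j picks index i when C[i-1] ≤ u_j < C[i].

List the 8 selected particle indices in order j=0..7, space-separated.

C = [2/23, 3/23, 13/46, 19/46, 27/46, 16/23, 37/46, 1]
j=0: u_0=7/480 ∈ [0, 2/23) → index 0
j=1: u_1=67/480 ∈ [3/23, 13/46) → index 2
j=2: u_2=127/480 ∈ [3/23, 13/46) → index 2
j=3: u_3=187/480 ∈ [13/46, 19/46) → index 3
j=4: u_4=247/480 ∈ [19/46, 27/46) → index 4
j=5: u_5=307/480 ∈ [27/46, 16/23) → index 5
j=6: u_6=367/480 ∈ [16/23, 37/46) → index 6
j=7: u_7=427/480 ∈ [37/46, 1) → index 7

0 2 2 3 4 5 6 7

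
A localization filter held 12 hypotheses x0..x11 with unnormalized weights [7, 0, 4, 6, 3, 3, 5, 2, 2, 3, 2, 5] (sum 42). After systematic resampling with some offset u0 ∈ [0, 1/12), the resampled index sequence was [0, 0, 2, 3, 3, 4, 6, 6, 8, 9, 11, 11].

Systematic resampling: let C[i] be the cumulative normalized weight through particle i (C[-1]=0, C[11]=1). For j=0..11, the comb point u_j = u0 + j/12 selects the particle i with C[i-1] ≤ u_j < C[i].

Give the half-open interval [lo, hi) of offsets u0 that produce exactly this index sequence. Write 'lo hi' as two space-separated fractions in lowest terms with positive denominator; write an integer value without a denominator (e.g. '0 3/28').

1/21 5/84

C = [1/6, 1/6, 11/42, 17/42, 10/21, 23/42, 2/3, 5/7, 16/21, 5/6, 37/42, 1]
j=0 picked index 0: u0 ∈ [0, 1/6)
j=1 picked index 0: u0 ∈ [-1/12, 1/12)
j=2 picked index 2: u0 ∈ [0, 2/21)
j=3 picked index 3: u0 ∈ [1/84, 13/84)
j=4 picked index 3: u0 ∈ [-1/14, 1/14)
j=5 picked index 4: u0 ∈ [-1/84, 5/84)
j=6 picked index 6: u0 ∈ [1/21, 1/6)
j=7 picked index 6: u0 ∈ [-1/28, 1/12)
j=8 picked index 8: u0 ∈ [1/21, 2/21)
j=9 picked index 9: u0 ∈ [1/84, 1/12)
j=10 picked index 11: u0 ∈ [1/21, 1/6)
j=11 picked index 11: u0 ∈ [-1/28, 1/12)
intersection: [1/21, 5/84)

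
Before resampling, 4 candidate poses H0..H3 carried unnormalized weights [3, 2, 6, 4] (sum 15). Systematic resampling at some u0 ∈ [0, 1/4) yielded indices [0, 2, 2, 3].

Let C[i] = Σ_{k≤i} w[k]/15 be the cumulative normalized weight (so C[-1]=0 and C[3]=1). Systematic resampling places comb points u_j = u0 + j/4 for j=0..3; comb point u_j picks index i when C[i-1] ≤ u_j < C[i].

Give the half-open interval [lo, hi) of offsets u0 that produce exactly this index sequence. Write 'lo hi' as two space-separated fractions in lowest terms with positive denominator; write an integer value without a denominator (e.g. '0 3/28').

1/12 1/5

C = [1/5, 1/3, 11/15, 1]
j=0 picked index 0: u0 ∈ [0, 1/5)
j=1 picked index 2: u0 ∈ [1/12, 29/60)
j=2 picked index 2: u0 ∈ [-1/6, 7/30)
j=3 picked index 3: u0 ∈ [-1/60, 1/4)
intersection: [1/12, 1/5)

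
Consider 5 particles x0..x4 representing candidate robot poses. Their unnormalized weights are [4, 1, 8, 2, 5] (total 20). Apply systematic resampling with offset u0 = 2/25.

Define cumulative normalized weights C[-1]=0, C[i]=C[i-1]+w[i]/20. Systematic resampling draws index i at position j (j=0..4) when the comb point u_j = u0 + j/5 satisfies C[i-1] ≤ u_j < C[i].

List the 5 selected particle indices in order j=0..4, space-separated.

0 2 2 3 4

C = [1/5, 1/4, 13/20, 3/4, 1]
j=0: u_0=2/25 ∈ [0, 1/5) → index 0
j=1: u_1=7/25 ∈ [1/4, 13/20) → index 2
j=2: u_2=12/25 ∈ [1/4, 13/20) → index 2
j=3: u_3=17/25 ∈ [13/20, 3/4) → index 3
j=4: u_4=22/25 ∈ [3/4, 1) → index 4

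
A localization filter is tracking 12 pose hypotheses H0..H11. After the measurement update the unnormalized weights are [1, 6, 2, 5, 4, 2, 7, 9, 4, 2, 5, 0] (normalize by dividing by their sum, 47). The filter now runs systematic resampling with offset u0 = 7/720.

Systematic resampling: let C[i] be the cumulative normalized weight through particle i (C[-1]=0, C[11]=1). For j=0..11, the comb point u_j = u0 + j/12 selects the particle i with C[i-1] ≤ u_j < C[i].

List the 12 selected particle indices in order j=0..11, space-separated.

C = [1/47, 7/47, 9/47, 14/47, 18/47, 20/47, 27/47, 36/47, 40/47, 42/47, 1, 1]
j=0: u_0=7/720 ∈ [0, 1/47) → index 0
j=1: u_1=67/720 ∈ [1/47, 7/47) → index 1
j=2: u_2=127/720 ∈ [7/47, 9/47) → index 2
j=3: u_3=187/720 ∈ [9/47, 14/47) → index 3
j=4: u_4=247/720 ∈ [14/47, 18/47) → index 4
j=5: u_5=307/720 ∈ [20/47, 27/47) → index 6
j=6: u_6=367/720 ∈ [20/47, 27/47) → index 6
j=7: u_7=427/720 ∈ [27/47, 36/47) → index 7
j=8: u_8=487/720 ∈ [27/47, 36/47) → index 7
j=9: u_9=547/720 ∈ [27/47, 36/47) → index 7
j=10: u_10=607/720 ∈ [36/47, 40/47) → index 8
j=11: u_11=667/720 ∈ [42/47, 1) → index 10

0 1 2 3 4 6 6 7 7 7 8 10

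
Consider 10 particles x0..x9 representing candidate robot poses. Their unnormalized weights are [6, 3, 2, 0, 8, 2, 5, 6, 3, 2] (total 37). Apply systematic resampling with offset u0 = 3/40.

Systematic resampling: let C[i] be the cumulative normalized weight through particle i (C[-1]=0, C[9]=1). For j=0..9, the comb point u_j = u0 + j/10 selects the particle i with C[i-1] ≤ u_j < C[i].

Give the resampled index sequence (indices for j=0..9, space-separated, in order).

0 1 2 4 4 6 6 7 8 9

C = [6/37, 9/37, 11/37, 11/37, 19/37, 21/37, 26/37, 32/37, 35/37, 1]
j=0: u_0=3/40 ∈ [0, 6/37) → index 0
j=1: u_1=7/40 ∈ [6/37, 9/37) → index 1
j=2: u_2=11/40 ∈ [9/37, 11/37) → index 2
j=3: u_3=3/8 ∈ [11/37, 19/37) → index 4
j=4: u_4=19/40 ∈ [11/37, 19/37) → index 4
j=5: u_5=23/40 ∈ [21/37, 26/37) → index 6
j=6: u_6=27/40 ∈ [21/37, 26/37) → index 6
j=7: u_7=31/40 ∈ [26/37, 32/37) → index 7
j=8: u_8=7/8 ∈ [32/37, 35/37) → index 8
j=9: u_9=39/40 ∈ [35/37, 1) → index 9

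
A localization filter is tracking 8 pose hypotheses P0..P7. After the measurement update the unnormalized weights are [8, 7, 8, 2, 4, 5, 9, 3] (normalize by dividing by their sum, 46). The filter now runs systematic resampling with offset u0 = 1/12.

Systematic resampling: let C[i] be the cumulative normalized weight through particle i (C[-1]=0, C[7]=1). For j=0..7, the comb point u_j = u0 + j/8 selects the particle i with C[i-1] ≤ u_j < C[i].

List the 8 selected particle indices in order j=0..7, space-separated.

C = [4/23, 15/46, 1/2, 25/46, 29/46, 17/23, 43/46, 1]
j=0: u_0=1/12 ∈ [0, 4/23) → index 0
j=1: u_1=5/24 ∈ [4/23, 15/46) → index 1
j=2: u_2=1/3 ∈ [15/46, 1/2) → index 2
j=3: u_3=11/24 ∈ [15/46, 1/2) → index 2
j=4: u_4=7/12 ∈ [25/46, 29/46) → index 4
j=5: u_5=17/24 ∈ [29/46, 17/23) → index 5
j=6: u_6=5/6 ∈ [17/23, 43/46) → index 6
j=7: u_7=23/24 ∈ [43/46, 1) → index 7

0 1 2 2 4 5 6 7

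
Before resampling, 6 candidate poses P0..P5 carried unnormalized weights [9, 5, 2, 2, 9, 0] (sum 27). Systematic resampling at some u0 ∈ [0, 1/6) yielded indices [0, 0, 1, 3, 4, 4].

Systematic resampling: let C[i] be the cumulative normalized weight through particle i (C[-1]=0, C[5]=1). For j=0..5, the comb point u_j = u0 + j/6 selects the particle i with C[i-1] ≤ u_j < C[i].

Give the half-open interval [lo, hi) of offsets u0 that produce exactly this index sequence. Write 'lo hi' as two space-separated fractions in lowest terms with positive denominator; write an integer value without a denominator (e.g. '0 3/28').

5/54 1/6

C = [1/3, 14/27, 16/27, 2/3, 1, 1]
j=0 picked index 0: u0 ∈ [0, 1/3)
j=1 picked index 0: u0 ∈ [-1/6, 1/6)
j=2 picked index 1: u0 ∈ [0, 5/27)
j=3 picked index 3: u0 ∈ [5/54, 1/6)
j=4 picked index 4: u0 ∈ [0, 1/3)
j=5 picked index 4: u0 ∈ [-1/6, 1/6)
intersection: [5/54, 1/6)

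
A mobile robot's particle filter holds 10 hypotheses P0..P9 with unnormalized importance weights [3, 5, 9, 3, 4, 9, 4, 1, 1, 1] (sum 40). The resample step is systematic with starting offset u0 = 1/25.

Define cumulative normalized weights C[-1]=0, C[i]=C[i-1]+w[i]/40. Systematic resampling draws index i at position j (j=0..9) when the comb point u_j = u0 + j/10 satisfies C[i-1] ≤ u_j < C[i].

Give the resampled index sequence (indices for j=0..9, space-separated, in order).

0 1 2 2 3 4 5 5 6 7

C = [3/40, 1/5, 17/40, 1/2, 3/5, 33/40, 37/40, 19/20, 39/40, 1]
j=0: u_0=1/25 ∈ [0, 3/40) → index 0
j=1: u_1=7/50 ∈ [3/40, 1/5) → index 1
j=2: u_2=6/25 ∈ [1/5, 17/40) → index 2
j=3: u_3=17/50 ∈ [1/5, 17/40) → index 2
j=4: u_4=11/25 ∈ [17/40, 1/2) → index 3
j=5: u_5=27/50 ∈ [1/2, 3/5) → index 4
j=6: u_6=16/25 ∈ [3/5, 33/40) → index 5
j=7: u_7=37/50 ∈ [3/5, 33/40) → index 5
j=8: u_8=21/25 ∈ [33/40, 37/40) → index 6
j=9: u_9=47/50 ∈ [37/40, 19/20) → index 7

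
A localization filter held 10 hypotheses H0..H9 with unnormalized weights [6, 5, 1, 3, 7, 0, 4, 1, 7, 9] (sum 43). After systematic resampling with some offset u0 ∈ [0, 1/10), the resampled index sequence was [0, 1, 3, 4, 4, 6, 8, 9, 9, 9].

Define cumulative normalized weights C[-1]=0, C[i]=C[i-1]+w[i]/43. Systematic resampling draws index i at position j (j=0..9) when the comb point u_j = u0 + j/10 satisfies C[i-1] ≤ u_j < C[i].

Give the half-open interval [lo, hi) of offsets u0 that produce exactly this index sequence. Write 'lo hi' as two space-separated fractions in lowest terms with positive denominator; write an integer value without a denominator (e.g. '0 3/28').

39/430 1/10

C = [6/43, 11/43, 12/43, 15/43, 22/43, 22/43, 26/43, 27/43, 34/43, 1]
j=0 picked index 0: u0 ∈ [0, 6/43)
j=1 picked index 1: u0 ∈ [17/430, 67/430)
j=2 picked index 3: u0 ∈ [17/215, 32/215)
j=3 picked index 4: u0 ∈ [21/430, 91/430)
j=4 picked index 4: u0 ∈ [-11/215, 24/215)
j=5 picked index 6: u0 ∈ [1/86, 9/86)
j=6 picked index 8: u0 ∈ [6/215, 41/215)
j=7 picked index 9: u0 ∈ [39/430, 3/10)
j=8 picked index 9: u0 ∈ [-2/215, 1/5)
j=9 picked index 9: u0 ∈ [-47/430, 1/10)
intersection: [39/430, 1/10)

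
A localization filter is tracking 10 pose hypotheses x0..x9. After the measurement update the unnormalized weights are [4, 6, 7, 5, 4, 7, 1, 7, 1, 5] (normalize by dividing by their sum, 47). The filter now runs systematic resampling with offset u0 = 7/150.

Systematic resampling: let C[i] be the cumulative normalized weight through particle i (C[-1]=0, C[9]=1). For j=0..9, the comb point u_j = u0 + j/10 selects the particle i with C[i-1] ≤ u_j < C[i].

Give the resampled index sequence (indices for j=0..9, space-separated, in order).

0 1 2 2 3 4 5 7 7 9

C = [4/47, 10/47, 17/47, 22/47, 26/47, 33/47, 34/47, 41/47, 42/47, 1]
j=0: u_0=7/150 ∈ [0, 4/47) → index 0
j=1: u_1=11/75 ∈ [4/47, 10/47) → index 1
j=2: u_2=37/150 ∈ [10/47, 17/47) → index 2
j=3: u_3=26/75 ∈ [10/47, 17/47) → index 2
j=4: u_4=67/150 ∈ [17/47, 22/47) → index 3
j=5: u_5=41/75 ∈ [22/47, 26/47) → index 4
j=6: u_6=97/150 ∈ [26/47, 33/47) → index 5
j=7: u_7=56/75 ∈ [34/47, 41/47) → index 7
j=8: u_8=127/150 ∈ [34/47, 41/47) → index 7
j=9: u_9=71/75 ∈ [42/47, 1) → index 9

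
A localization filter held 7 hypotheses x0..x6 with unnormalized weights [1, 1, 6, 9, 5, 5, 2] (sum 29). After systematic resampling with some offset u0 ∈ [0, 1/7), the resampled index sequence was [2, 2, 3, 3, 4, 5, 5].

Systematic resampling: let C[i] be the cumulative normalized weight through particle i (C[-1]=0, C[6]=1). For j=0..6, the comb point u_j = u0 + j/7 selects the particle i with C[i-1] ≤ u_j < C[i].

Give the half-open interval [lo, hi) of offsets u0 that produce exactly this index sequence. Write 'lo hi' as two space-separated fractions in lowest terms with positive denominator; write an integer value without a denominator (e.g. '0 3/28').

2/29 15/203

C = [1/29, 2/29, 8/29, 17/29, 22/29, 27/29, 1]
j=0 picked index 2: u0 ∈ [2/29, 8/29)
j=1 picked index 2: u0 ∈ [-15/203, 27/203)
j=2 picked index 3: u0 ∈ [-2/203, 61/203)
j=3 picked index 3: u0 ∈ [-31/203, 32/203)
j=4 picked index 4: u0 ∈ [3/203, 38/203)
j=5 picked index 5: u0 ∈ [9/203, 44/203)
j=6 picked index 5: u0 ∈ [-20/203, 15/203)
intersection: [2/29, 15/203)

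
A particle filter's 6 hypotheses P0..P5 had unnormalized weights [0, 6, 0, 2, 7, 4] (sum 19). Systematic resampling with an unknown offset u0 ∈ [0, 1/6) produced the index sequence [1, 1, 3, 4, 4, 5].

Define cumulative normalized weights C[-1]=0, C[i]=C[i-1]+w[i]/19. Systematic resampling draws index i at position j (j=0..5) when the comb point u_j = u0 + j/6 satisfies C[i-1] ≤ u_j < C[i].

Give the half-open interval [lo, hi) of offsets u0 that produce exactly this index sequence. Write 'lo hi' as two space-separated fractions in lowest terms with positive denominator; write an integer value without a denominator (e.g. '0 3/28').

0 5/57

C = [0, 6/19, 6/19, 8/19, 15/19, 1]
j=0 picked index 1: u0 ∈ [0, 6/19)
j=1 picked index 1: u0 ∈ [-1/6, 17/114)
j=2 picked index 3: u0 ∈ [-1/57, 5/57)
j=3 picked index 4: u0 ∈ [-3/38, 11/38)
j=4 picked index 4: u0 ∈ [-14/57, 7/57)
j=5 picked index 5: u0 ∈ [-5/114, 1/6)
intersection: [0, 5/57)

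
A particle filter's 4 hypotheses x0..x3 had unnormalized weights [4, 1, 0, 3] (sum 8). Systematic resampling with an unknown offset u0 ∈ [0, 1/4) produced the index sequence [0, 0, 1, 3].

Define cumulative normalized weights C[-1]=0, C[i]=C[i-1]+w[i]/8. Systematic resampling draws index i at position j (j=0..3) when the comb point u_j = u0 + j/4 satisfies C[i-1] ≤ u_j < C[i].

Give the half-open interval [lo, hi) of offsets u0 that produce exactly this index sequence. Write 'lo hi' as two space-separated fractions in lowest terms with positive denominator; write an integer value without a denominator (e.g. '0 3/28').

C = [1/2, 5/8, 5/8, 1]
j=0 picked index 0: u0 ∈ [0, 1/2)
j=1 picked index 0: u0 ∈ [-1/4, 1/4)
j=2 picked index 1: u0 ∈ [0, 1/8)
j=3 picked index 3: u0 ∈ [-1/8, 1/4)
intersection: [0, 1/8)

0 1/8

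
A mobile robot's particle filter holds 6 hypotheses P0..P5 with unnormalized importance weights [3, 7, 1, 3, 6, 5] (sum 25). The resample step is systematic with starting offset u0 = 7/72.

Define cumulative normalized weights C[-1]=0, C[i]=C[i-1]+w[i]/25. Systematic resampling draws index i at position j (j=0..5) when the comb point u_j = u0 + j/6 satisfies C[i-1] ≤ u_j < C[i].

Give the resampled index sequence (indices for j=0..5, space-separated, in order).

0 1 2 4 4 5

C = [3/25, 2/5, 11/25, 14/25, 4/5, 1]
j=0: u_0=7/72 ∈ [0, 3/25) → index 0
j=1: u_1=19/72 ∈ [3/25, 2/5) → index 1
j=2: u_2=31/72 ∈ [2/5, 11/25) → index 2
j=3: u_3=43/72 ∈ [14/25, 4/5) → index 4
j=4: u_4=55/72 ∈ [14/25, 4/5) → index 4
j=5: u_5=67/72 ∈ [4/5, 1) → index 5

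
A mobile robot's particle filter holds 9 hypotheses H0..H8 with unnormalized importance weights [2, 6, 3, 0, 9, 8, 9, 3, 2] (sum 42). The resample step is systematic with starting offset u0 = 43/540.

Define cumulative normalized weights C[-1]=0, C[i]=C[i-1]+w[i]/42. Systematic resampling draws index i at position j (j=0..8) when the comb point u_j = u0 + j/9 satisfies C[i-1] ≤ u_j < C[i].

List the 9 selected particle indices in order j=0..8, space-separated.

C = [1/21, 4/21, 11/42, 11/42, 10/21, 2/3, 37/42, 20/21, 1]
j=0: u_0=43/540 ∈ [1/21, 4/21) → index 1
j=1: u_1=103/540 ∈ [4/21, 11/42) → index 2
j=2: u_2=163/540 ∈ [11/42, 10/21) → index 4
j=3: u_3=223/540 ∈ [11/42, 10/21) → index 4
j=4: u_4=283/540 ∈ [10/21, 2/3) → index 5
j=5: u_5=343/540 ∈ [10/21, 2/3) → index 5
j=6: u_6=403/540 ∈ [2/3, 37/42) → index 6
j=7: u_7=463/540 ∈ [2/3, 37/42) → index 6
j=8: u_8=523/540 ∈ [20/21, 1) → index 8

1 2 4 4 5 5 6 6 8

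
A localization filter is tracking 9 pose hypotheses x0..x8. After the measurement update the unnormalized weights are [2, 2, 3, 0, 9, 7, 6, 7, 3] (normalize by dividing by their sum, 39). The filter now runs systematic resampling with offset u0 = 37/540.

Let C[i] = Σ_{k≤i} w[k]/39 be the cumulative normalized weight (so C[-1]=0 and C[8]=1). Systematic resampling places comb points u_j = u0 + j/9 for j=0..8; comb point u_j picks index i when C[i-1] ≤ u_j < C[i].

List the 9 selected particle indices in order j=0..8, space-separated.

C = [2/39, 4/39, 7/39, 7/39, 16/39, 23/39, 29/39, 12/13, 1]
j=0: u_0=37/540 ∈ [2/39, 4/39) → index 1
j=1: u_1=97/540 ∈ [7/39, 16/39) → index 4
j=2: u_2=157/540 ∈ [7/39, 16/39) → index 4
j=3: u_3=217/540 ∈ [7/39, 16/39) → index 4
j=4: u_4=277/540 ∈ [16/39, 23/39) → index 5
j=5: u_5=337/540 ∈ [23/39, 29/39) → index 6
j=6: u_6=397/540 ∈ [23/39, 29/39) → index 6
j=7: u_7=457/540 ∈ [29/39, 12/13) → index 7
j=8: u_8=517/540 ∈ [12/13, 1) → index 8

1 4 4 4 5 6 6 7 8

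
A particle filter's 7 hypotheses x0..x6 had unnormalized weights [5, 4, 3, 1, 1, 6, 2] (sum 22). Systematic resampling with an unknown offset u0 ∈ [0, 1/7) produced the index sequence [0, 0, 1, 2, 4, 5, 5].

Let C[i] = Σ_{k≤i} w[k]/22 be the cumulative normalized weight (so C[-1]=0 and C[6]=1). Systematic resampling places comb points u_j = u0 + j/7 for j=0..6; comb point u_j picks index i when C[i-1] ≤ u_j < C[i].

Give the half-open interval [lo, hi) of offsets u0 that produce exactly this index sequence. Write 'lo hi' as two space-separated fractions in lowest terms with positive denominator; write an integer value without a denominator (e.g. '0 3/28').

C = [5/22, 9/22, 6/11, 13/22, 7/11, 10/11, 1]
j=0 picked index 0: u0 ∈ [0, 5/22)
j=1 picked index 0: u0 ∈ [-1/7, 13/154)
j=2 picked index 1: u0 ∈ [-9/154, 19/154)
j=3 picked index 2: u0 ∈ [-3/154, 9/77)
j=4 picked index 4: u0 ∈ [3/154, 5/77)
j=5 picked index 5: u0 ∈ [-6/77, 15/77)
j=6 picked index 5: u0 ∈ [-17/77, 4/77)
intersection: [3/154, 4/77)

3/154 4/77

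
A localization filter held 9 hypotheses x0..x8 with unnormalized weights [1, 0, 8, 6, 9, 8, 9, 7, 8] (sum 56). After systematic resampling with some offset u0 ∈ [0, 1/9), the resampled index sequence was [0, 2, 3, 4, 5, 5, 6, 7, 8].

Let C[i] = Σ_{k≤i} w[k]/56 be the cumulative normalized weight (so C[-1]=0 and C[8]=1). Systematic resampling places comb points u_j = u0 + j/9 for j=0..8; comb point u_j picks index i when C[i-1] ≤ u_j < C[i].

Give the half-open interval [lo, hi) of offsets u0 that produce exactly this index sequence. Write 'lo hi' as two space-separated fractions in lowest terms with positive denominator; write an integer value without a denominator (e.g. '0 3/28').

0 1/63

C = [1/56, 1/56, 9/56, 15/56, 3/7, 4/7, 41/56, 6/7, 1]
j=0 picked index 0: u0 ∈ [0, 1/56)
j=1 picked index 2: u0 ∈ [-47/504, 25/504)
j=2 picked index 3: u0 ∈ [-31/504, 23/504)
j=3 picked index 4: u0 ∈ [-11/168, 2/21)
j=4 picked index 5: u0 ∈ [-1/63, 8/63)
j=5 picked index 5: u0 ∈ [-8/63, 1/63)
j=6 picked index 6: u0 ∈ [-2/21, 11/168)
j=7 picked index 7: u0 ∈ [-23/504, 5/63)
j=8 picked index 8: u0 ∈ [-2/63, 1/9)
intersection: [0, 1/63)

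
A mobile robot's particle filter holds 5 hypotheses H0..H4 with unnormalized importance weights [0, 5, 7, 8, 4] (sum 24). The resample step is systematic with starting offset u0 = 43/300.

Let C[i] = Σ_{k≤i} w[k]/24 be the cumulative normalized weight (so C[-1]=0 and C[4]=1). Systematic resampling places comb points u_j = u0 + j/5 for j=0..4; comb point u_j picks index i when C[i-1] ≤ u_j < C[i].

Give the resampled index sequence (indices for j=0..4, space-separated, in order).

C = [0, 5/24, 1/2, 5/6, 1]
j=0: u_0=43/300 ∈ [0, 5/24) → index 1
j=1: u_1=103/300 ∈ [5/24, 1/2) → index 2
j=2: u_2=163/300 ∈ [1/2, 5/6) → index 3
j=3: u_3=223/300 ∈ [1/2, 5/6) → index 3
j=4: u_4=283/300 ∈ [5/6, 1) → index 4

1 2 3 3 4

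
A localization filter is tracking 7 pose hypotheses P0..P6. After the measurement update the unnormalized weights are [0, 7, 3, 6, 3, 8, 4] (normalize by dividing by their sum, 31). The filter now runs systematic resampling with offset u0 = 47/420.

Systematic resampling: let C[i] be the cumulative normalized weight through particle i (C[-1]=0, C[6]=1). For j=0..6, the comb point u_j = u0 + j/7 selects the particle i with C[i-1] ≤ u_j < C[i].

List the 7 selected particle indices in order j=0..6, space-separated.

C = [0, 7/31, 10/31, 16/31, 19/31, 27/31, 1]
j=0: u_0=47/420 ∈ [0, 7/31) → index 1
j=1: u_1=107/420 ∈ [7/31, 10/31) → index 2
j=2: u_2=167/420 ∈ [10/31, 16/31) → index 3
j=3: u_3=227/420 ∈ [16/31, 19/31) → index 4
j=4: u_4=41/60 ∈ [19/31, 27/31) → index 5
j=5: u_5=347/420 ∈ [19/31, 27/31) → index 5
j=6: u_6=407/420 ∈ [27/31, 1) → index 6

1 2 3 4 5 5 6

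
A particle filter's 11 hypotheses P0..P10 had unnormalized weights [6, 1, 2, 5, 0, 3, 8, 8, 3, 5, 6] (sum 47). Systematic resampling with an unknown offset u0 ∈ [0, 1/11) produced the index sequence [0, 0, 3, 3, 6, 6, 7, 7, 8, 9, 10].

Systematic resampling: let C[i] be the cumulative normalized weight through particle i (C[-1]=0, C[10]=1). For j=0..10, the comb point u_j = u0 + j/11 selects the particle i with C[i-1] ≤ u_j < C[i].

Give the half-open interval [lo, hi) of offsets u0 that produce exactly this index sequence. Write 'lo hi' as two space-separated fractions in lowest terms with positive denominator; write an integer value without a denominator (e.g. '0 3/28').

5/517 13/517

C = [6/47, 7/47, 9/47, 14/47, 14/47, 17/47, 25/47, 33/47, 36/47, 41/47, 1]
j=0 picked index 0: u0 ∈ [0, 6/47)
j=1 picked index 0: u0 ∈ [-1/11, 19/517)
j=2 picked index 3: u0 ∈ [5/517, 60/517)
j=3 picked index 3: u0 ∈ [-42/517, 13/517)
j=4 picked index 6: u0 ∈ [-1/517, 87/517)
j=5 picked index 6: u0 ∈ [-48/517, 40/517)
j=6 picked index 7: u0 ∈ [-7/517, 81/517)
j=7 picked index 7: u0 ∈ [-54/517, 34/517)
j=8 picked index 8: u0 ∈ [-13/517, 20/517)
j=9 picked index 9: u0 ∈ [-27/517, 28/517)
j=10 picked index 10: u0 ∈ [-19/517, 1/11)
intersection: [5/517, 13/517)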